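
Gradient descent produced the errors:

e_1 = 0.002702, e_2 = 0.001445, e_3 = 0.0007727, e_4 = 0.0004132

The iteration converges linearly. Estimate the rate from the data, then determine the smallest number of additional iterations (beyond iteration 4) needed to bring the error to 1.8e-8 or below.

17

Rate ρ ≈ e_4/e_3 = 0.0004132/0.0007727 = 0.5347.
After j more steps, e_{4+j} ≈ 0.0004132·ρ^j; need ρ^j ≤ 1.8e-8/0.0004132 = 4.35624e-05.
j ≥ ln(4.35624e-05)/ln(0.5347) = -10.0413/-0.62605 = 16.039.
So 17 more iterations are needed.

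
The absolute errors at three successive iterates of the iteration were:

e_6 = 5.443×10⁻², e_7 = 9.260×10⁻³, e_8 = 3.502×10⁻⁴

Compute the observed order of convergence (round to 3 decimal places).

p ≈ ln(e_8/e_7) / ln(e_7/e_6)
  = ln(3.502×10⁻⁴/9.260×10⁻³) / ln(9.260×10⁻³/5.443×10⁻²)
  = ln(0.0378186) / ln(0.170127)
  = -3.274954 / -1.771210 ≈ 1.848992

1.849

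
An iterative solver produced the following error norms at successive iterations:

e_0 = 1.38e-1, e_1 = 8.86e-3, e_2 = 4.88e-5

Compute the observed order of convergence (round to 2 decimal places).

1.89

p ≈ ln(e_2/e_1) / ln(e_1/e_0)
  = ln(4.88e-5/8.86e-3) / ln(8.86e-3/1.38e-1)
  = ln(0.0055079) / ln(0.0642029)
  = -5.20157 / -2.74571 ≈ 1.89444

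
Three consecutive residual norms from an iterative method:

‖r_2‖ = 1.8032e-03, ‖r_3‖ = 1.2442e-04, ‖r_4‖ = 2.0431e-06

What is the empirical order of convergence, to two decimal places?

p ≈ ln(‖r_4‖/‖r_3‖) / ln(‖r_3‖/‖r_2‖)
  = ln(2.0431e-06/1.2442e-04) / ln(1.2442e-04/1.8032e-03)
  = ln(0.016421) / ln(0.0689996)
  = -4.10919 / -2.67365 ≈ 1.53692

1.54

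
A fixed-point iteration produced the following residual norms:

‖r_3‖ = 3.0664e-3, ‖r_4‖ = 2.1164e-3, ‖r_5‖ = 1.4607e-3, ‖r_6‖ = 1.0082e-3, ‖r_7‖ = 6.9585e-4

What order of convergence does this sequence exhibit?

Consecutive ratios: ‖r_7‖/‖r_6‖ = 6.9585e-4/1.0082e-3 = 0.69019, ‖r_6‖/‖r_5‖ = 1.0082e-3/1.4607e-3 = 0.690217.
p ≈ ln(0.69019)/ln(0.690217) = -0.3708/-0.3707 ≈ 1.00.
So the convergence is linear (order 1).

1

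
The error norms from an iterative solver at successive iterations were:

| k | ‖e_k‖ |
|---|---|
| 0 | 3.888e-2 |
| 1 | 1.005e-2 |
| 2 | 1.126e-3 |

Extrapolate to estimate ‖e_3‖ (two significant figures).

First estimate the order: p ≈ ln(‖e_2‖/‖e_1‖) / ln(‖e_1‖/‖e_0‖) = ln(1.126e-3/1.005e-2)/ln(1.005e-2/3.888e-2) = ln(0.11204)/ln(0.258488) ≈ 1.6179.
Then ‖e_3‖ ≈ ‖e_2‖·(‖e_2‖/‖e_1‖)^p = 1.126e-3·(0.11204)^1.6179 = 1.126e-3·0.0289722 ≈ 3.262e-05.

3.3e-5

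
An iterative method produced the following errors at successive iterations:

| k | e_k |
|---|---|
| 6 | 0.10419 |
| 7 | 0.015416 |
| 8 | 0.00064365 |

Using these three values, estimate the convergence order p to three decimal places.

1.662

p ≈ ln(e_8/e_7) / ln(e_7/e_6)
  = ln(0.00064365/0.015416) / ln(0.015416/0.10419)
  = ln(0.0417521) / ln(0.14796)
  = -3.176006 / -1.910813 ≈ 1.662123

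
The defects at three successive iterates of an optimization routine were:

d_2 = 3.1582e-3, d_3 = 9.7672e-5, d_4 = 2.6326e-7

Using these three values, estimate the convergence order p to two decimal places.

p ≈ ln(d_4/d_3) / ln(d_3/d_2)
  = ln(2.6326e-7/9.7672e-5) / ln(9.7672e-5/3.1582e-3)
  = ln(0.00269535) / ln(0.0309265)
  = -5.91623 / -3.47614 ≈ 1.70195

1.70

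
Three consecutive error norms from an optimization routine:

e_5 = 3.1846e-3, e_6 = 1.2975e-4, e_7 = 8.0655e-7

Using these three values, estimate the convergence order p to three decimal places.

p ≈ ln(e_7/e_6) / ln(e_6/e_5)
  = ln(8.0655e-7/1.2975e-4) / ln(1.2975e-4/3.1846e-3)
  = ln(0.00621618) / ln(0.040743)
  = -5.080600 / -3.200471 ≈ 1.587454

1.587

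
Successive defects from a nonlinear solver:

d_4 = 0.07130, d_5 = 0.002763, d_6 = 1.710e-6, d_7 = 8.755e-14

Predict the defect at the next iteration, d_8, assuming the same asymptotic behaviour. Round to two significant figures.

First estimate the order: p ≈ ln(d_7/d_6) / ln(d_6/d_5) = ln(8.755e-14/1.710e-6)/ln(1.710e-6/0.002763) = ln(5.11988e-08)/ln(0.000618893) ≈ 2.2724.
Then d_8 ≈ d_7·(d_7/d_6)^p = 8.755e-14·(5.11988e-08)^2.2724 = 8.755e-14·2.70721e-17 ≈ 2.37e-30.

2.4e-30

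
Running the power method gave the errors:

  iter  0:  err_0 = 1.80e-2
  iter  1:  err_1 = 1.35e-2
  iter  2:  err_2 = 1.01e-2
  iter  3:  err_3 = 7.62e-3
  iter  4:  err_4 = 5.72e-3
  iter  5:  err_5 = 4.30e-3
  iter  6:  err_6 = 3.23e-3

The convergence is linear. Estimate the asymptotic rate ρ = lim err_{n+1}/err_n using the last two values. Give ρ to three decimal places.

0.751

ρ ≈ err_6/err_5 = 3.23e-3/4.30e-3 = 0.75116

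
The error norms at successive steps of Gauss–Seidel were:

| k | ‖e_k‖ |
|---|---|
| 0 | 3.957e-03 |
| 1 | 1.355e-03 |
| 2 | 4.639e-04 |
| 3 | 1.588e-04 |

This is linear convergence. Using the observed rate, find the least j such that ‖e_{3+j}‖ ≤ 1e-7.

Rate ρ ≈ ‖e_3‖/‖e_2‖ = 1.588e-04/4.639e-04 = 0.3423.
After j more steps, ‖e_{3+j}‖ ≈ 1.588e-04·ρ^j; need ρ^j ≤ 1e-7/1.588e-04 = 0.000629723.
j ≥ ln(0.000629723)/ln(0.3423) = -7.3702/-1.07207 = 6.875.
So 7 more iterations are needed.

7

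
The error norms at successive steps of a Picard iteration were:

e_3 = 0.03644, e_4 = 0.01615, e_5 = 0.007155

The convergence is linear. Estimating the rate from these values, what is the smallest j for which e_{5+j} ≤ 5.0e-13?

Rate ρ ≈ e_5/e_4 = 0.007155/0.01615 = 0.4430.
After j more steps, e_{5+j} ≈ 0.007155·ρ^j; need ρ^j ≤ 5.0e-13/0.007155 = 6.98812e-11.
j ≥ ln(6.98812e-11)/ln(0.4430) = -23.3842/-0.81419 = 28.721.
So 29 more iterations are needed.

29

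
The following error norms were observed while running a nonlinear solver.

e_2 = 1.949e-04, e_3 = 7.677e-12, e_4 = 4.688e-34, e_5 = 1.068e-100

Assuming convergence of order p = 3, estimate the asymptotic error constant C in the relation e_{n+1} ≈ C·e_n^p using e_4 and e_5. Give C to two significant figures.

1.0

C ≈ e_5 / e_4^3
  = 1.068e-100 / (4.688e-34)^3
  = 1.068e-100 / 1.0303e-100 ≈ 1.0366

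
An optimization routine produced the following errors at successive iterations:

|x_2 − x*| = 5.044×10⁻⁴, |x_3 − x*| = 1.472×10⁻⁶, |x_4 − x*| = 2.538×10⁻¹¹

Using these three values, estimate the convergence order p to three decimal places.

p ≈ ln(|x_4 − x*|/|x_3 − x*|) / ln(|x_3 − x*|/|x_2 − x*|)
  = ln(2.538×10⁻¹¹/1.472×10⁻⁶) / ln(1.472×10⁻⁶/5.044×10⁻⁴)
  = ln(1.72418e-05) / ln(0.00291832)
  = -10.968174 / -5.836747 ≈ 1.879159

1.879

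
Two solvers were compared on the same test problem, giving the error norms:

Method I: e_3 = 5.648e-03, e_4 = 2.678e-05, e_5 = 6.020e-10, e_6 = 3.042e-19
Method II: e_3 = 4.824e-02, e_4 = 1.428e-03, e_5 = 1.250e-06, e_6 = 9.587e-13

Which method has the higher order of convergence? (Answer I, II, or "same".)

Method I: p ≈ ln(3.042e-19/6.020e-10)/ln(6.020e-10/2.678e-05) ≈ 2.00.
Method II: p ≈ ln(9.587e-13/1.250e-06)/ln(1.250e-06/1.428e-03) ≈ 2.00.
Both orders ≈ 2.0 — effectively the same.

same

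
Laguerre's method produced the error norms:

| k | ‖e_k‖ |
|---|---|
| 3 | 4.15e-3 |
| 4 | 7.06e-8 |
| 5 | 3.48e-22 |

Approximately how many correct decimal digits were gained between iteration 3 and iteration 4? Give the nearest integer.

Digits gained ≈ log₁₀(‖e_3‖/‖e_4‖) = log₁₀(4.15e-3/7.06e-8) = log₁₀(58781.9) ≈ 4.769.

5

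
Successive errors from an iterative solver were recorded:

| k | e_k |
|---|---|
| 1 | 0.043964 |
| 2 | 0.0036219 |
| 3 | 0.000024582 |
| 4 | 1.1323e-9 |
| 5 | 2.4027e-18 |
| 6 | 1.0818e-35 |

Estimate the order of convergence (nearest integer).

2

Consecutive ratios: e_6/e_5 = 1.0818e-35/2.4027e-18 = 4.50243e-18, e_5/e_4 = 2.4027e-18/1.1323e-9 = 2.12196e-09.
p ≈ ln(4.50243e-18)/ln(2.12196e-09) = -39.9419/-19.9709 ≈ 2.00.
So the convergence is quadratic (order 2).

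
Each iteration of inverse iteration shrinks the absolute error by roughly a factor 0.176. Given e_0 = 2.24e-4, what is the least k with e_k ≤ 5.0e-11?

After k steps, e_k ≈ 2.24e-4·0.176^k.
Need 0.176^k ≤ 5.0e-11/2.24e-4 = 2.23214e-07.
k ≥ ln(2.23214e-07)/ln(0.176) = -15.3151/-1.73727 = 8.816.
Smallest integer k = 9.

9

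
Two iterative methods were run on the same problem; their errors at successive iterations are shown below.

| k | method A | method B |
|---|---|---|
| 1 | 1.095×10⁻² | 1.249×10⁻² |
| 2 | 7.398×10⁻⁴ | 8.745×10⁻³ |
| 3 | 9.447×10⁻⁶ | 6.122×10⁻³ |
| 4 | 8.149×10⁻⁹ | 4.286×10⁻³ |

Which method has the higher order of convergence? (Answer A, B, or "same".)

A

Method A: p ≈ ln(8.149×10⁻⁹/9.447×10⁻⁶)/ln(9.447×10⁻⁶/7.398×10⁻⁴) ≈ 1.62.
Method B: p ≈ ln(4.286×10⁻³/6.122×10⁻³)/ln(6.122×10⁻³/8.745×10⁻³) ≈ 1.00.
Method A has the higher order (≈1.6 vs ≈1.0).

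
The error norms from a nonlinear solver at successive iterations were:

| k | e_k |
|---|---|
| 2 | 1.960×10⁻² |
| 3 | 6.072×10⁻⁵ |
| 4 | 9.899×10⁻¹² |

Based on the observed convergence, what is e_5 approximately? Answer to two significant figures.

4.3e-30

First estimate the order: p ≈ ln(e_4/e_3) / ln(e_3/e_2) = ln(9.899×10⁻¹²/6.072×10⁻⁵)/ln(6.072×10⁻⁵/1.960×10⁻²) = ln(1.63027e-07)/ln(0.00309796) ≈ 2.7054.
Then e_5 ≈ e_4·(e_4/e_3)^p = 9.899×10⁻¹²·(1.63027e-07)^2.7054 = 9.899×10⁻¹²·4.32959e-19 ≈ 4.286e-30.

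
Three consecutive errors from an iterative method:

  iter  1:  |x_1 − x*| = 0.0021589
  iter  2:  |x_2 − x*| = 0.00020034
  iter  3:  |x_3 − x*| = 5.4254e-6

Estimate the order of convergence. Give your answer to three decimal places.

1.518

p ≈ ln(|x_3 − x*|/|x_2 − x*|) / ln(|x_2 − x*|/|x_1 − x*|)
  = ln(5.4254e-6/0.00020034) / ln(0.00020034/0.0021589)
  = ln(0.027081) / ln(0.0927973)
  = -3.608923 / -2.377338 ≈ 1.518052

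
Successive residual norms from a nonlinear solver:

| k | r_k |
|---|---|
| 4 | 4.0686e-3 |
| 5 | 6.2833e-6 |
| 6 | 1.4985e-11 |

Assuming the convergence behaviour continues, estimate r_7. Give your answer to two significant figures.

8.5e-23

First estimate the order: p ≈ ln(r_6/r_5) / ln(r_5/r_4) = ln(1.4985e-11/6.2833e-6)/ln(6.2833e-6/4.0686e-3) = ln(2.38489e-06)/ln(0.00154434) ≈ 2.0000.
Then r_7 ≈ r_6·(r_6/r_5)^p = 1.4985e-11·(2.38489e-06)^2.0000 = 1.4985e-11·5.6877e-12 ≈ 8.523e-23.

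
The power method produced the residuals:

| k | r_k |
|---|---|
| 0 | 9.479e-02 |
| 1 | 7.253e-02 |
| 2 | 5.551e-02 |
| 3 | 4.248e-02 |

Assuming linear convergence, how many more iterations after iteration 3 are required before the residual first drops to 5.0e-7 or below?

Rate ρ ≈ r_3/r_2 = 4.248e-02/5.551e-02 = 0.7653.
After j more steps, r_{3+j} ≈ 4.248e-02·ρ^j; need ρ^j ≤ 5.0e-7/4.248e-02 = 1.17702e-05.
j ≥ ln(1.17702e-05)/ln(0.7653) = -11.3499/-0.26749 = 42.431.
So 43 more iterations are needed.

43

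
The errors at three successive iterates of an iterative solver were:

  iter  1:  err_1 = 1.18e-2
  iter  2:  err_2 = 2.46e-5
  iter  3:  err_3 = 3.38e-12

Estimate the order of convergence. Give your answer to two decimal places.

p ≈ ln(err_3/err_2) / ln(err_2/err_1)
  = ln(3.38e-12/2.46e-5) / ln(2.46e-5/1.18e-2)
  = ln(1.37398e-07) / ln(0.00208475)
  = -15.80038 / -6.17311 ≈ 2.55955

2.56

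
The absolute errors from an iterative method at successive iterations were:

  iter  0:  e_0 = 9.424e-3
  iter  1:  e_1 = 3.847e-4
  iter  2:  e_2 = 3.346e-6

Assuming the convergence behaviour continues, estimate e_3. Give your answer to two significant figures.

2.9e-9

First estimate the order: p ≈ ln(e_2/e_1) / ln(e_1/e_0) = ln(3.346e-6/3.847e-4)/ln(3.847e-4/9.424e-3) = ln(0.00869769)/ln(0.0408213) ≈ 1.4834.
Then e_3 ≈ e_2·(e_2/e_1)^p = 3.346e-6·(0.00869769)^1.4834 = 3.346e-6·0.000877631 ≈ 2.937e-09.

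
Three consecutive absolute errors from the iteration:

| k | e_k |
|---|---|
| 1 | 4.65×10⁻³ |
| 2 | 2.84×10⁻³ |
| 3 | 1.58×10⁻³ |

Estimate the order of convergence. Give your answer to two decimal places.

1.19

p ≈ ln(e_3/e_2) / ln(e_2/e_1)
  = ln(1.58×10⁻³/2.84×10⁻³) / ln(2.84×10⁻³/4.65×10⁻³)
  = ln(0.556338) / ln(0.610753)
  = -0.58638 / -0.49306 ≈ 1.18927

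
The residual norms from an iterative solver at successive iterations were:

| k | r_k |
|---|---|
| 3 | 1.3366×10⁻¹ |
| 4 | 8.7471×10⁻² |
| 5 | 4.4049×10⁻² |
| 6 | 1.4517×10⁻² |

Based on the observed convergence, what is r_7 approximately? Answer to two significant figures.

First estimate the order: p ≈ ln(r_6/r_5) / ln(r_5/r_4) = ln(1.4517×10⁻²/4.4049×10⁻²)/ln(4.4049×10⁻²/8.7471×10⁻²) = ln(0.329565)/ln(0.503584) ≈ 1.6180.
Then r_7 ≈ r_6·(r_6/r_5)^p = 1.4517×10⁻²·(0.329565)^1.6180 = 1.4517×10⁻²·0.16597 ≈ 0.002409.

2.4e-3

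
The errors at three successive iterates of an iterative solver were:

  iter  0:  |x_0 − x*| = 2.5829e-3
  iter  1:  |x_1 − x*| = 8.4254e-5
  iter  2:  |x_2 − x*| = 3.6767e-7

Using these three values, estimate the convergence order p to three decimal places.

1.588

p ≈ ln(|x_2 − x*|/|x_1 − x*|) / ln(|x_1 − x*|/|x_0 − x*|)
  = ln(3.6767e-7/8.4254e-5) / ln(8.4254e-5/2.5829e-3)
  = ln(0.00436383) / ln(0.0326199)
  = -5.434405 / -3.422833 ≈ 1.587692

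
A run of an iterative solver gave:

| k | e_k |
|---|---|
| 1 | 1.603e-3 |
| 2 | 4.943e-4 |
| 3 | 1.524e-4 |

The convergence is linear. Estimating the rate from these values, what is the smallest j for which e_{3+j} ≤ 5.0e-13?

17

Rate ρ ≈ e_3/e_2 = 1.524e-4/4.943e-4 = 0.3083.
After j more steps, e_{3+j} ≈ 1.524e-4·ρ^j; need ρ^j ≤ 5.0e-13/1.524e-4 = 3.28084e-09.
j ≥ ln(3.28084e-09)/ln(0.3083) = -19.5352/-1.17668 = 16.602.
So 17 more iterations are needed.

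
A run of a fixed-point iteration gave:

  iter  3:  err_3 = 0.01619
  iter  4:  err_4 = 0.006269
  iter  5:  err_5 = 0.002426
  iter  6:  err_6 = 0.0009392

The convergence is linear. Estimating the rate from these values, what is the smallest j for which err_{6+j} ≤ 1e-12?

Rate ρ ≈ err_6/err_5 = 0.0009392/0.002426 = 0.3871.
After j more steps, err_{6+j} ≈ 0.0009392·ρ^j; need ρ^j ≤ 1e-12/0.0009392 = 1.06474e-09.
j ≥ ln(1.06474e-09)/ln(0.3871) = -20.6605/-0.94907 = 21.769.
So 22 more iterations are needed.

22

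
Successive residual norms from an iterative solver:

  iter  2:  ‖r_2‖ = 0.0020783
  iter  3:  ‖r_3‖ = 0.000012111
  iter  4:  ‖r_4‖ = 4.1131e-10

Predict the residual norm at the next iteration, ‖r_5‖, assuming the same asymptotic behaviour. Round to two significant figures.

4.7e-19

First estimate the order: p ≈ ln(‖r_4‖/‖r_3‖) / ln(‖r_3‖/‖r_2‖) = ln(4.1131e-10/0.000012111)/ln(0.000012111/0.0020783) = ln(3.39617e-05)/ln(0.00582736) ≈ 2.0000.
Then ‖r_5‖ ≈ ‖r_4‖·(‖r_4‖/‖r_3‖)^p = 4.1131e-10·(3.39617e-05)^2.0000 = 4.1131e-10·1.1534e-09 ≈ 4.744e-19.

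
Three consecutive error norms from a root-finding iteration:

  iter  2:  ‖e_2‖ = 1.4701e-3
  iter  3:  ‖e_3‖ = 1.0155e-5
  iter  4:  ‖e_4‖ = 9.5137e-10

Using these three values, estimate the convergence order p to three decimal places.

1.864

p ≈ ln(‖e_4‖/‖e_3‖) / ln(‖e_3‖/‖e_2‖)
  = ln(9.5137e-10/1.0155e-5) / ln(1.0155e-5/1.4701e-3)
  = ln(9.36849e-05) / ln(0.00690769)
  = -9.275574 / -4.975120 ≈ 1.864392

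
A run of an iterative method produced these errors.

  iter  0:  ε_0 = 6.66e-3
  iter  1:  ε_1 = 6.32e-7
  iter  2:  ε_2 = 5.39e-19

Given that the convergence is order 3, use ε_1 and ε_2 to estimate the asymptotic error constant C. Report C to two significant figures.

2.1

C ≈ ε_2 / ε_1^3
  = 5.39e-19 / (6.32e-7)^3
  = 5.39e-19 / 2.52436e-19 ≈ 2.1352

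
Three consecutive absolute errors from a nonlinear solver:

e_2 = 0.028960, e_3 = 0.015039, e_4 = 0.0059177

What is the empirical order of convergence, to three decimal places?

p ≈ ln(e_4/e_3) / ln(e_3/e_2)
  = ln(0.0059177/0.015039) / ln(0.015039/0.028960)
  = ln(0.39349) / ln(0.519302)
  = -0.932700 / -0.655270 ≈ 1.423383

1.423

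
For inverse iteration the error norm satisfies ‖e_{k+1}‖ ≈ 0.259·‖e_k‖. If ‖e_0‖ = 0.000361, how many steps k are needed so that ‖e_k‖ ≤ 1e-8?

8

After k steps, ‖e_k‖ ≈ 0.000361·0.259^k.
Need 0.259^k ≤ 1e-8/0.000361 = 2.77008e-05.
k ≥ ln(2.77008e-05)/ln(0.259) = -10.4940/-1.35093 = 7.768.
Smallest integer k = 8.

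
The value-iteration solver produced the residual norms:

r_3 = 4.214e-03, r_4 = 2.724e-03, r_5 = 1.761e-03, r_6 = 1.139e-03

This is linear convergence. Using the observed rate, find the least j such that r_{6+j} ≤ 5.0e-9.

Rate ρ ≈ r_6/r_5 = 1.139e-03/1.761e-03 = 0.6468.
After j more steps, r_{6+j} ≈ 1.139e-03·ρ^j; need ρ^j ≤ 5.0e-9/1.139e-03 = 4.38982e-06.
j ≥ ln(4.38982e-06)/ln(0.6468) = -12.3362/-0.43572 = 28.312.
So 29 more iterations are needed.

29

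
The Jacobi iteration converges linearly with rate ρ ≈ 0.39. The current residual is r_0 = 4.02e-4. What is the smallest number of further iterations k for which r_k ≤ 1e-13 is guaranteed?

After k steps, r_k ≈ 4.02e-4·0.39^k.
Need 0.39^k ≤ 1e-13/4.02e-4 = 2.48756e-10.
k ≥ ln(2.48756e-10)/ln(0.39) = -22.1145/-0.94161 = 23.486.
Smallest integer k = 24.

24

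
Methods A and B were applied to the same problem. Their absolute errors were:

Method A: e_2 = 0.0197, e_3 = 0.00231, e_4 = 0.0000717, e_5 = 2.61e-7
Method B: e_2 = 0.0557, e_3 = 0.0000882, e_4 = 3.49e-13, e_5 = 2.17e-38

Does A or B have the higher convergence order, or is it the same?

Method A: p ≈ ln(2.61e-7/0.0000717)/ln(0.0000717/0.00231) ≈ 1.62.
Method B: p ≈ ln(2.17e-38/3.49e-13)/ln(3.49e-13/0.0000882) ≈ 3.00.
Method B has the higher order (≈3.0 vs ≈1.6).

B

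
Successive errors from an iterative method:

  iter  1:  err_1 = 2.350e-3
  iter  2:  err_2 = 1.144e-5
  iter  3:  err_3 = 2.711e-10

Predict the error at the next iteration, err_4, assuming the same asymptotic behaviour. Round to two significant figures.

1.5e-19

First estimate the order: p ≈ ln(err_3/err_2) / ln(err_2/err_1) = ln(2.711e-10/1.144e-5)/ln(1.144e-5/2.350e-3) = ln(2.36976e-05)/ln(0.00486809) ≈ 2.0000.
Then err_4 ≈ err_3·(err_3/err_2)^p = 2.711e-10·(2.36976e-05)^2.0000 = 2.711e-10·5.61576e-10 ≈ 1.522e-19.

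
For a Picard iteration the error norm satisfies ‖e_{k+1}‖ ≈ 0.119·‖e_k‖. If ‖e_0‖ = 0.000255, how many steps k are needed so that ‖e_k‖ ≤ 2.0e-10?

After k steps, ‖e_k‖ ≈ 0.000255·0.119^k.
Need 0.119^k ≤ 2.0e-10/0.000255 = 7.84314e-07.
k ≥ ln(7.84314e-07)/ln(0.119) = -14.0585/-2.12863 = 6.604.
Smallest integer k = 7.

7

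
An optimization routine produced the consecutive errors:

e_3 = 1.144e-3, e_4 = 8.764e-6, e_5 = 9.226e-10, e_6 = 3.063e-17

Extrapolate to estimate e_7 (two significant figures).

First estimate the order: p ≈ ln(e_6/e_5) / ln(e_5/e_4) = ln(3.063e-17/9.226e-10)/ln(9.226e-10/8.764e-6) = ln(3.31997e-08)/ln(0.000105272) ≈ 1.8802.
Then e_7 ≈ e_6·(e_6/e_5)^p = 3.063e-17·(3.31997e-08)^1.8802 = 3.063e-17·8.67434e-15 ≈ 2.657e-31.

2.7e-31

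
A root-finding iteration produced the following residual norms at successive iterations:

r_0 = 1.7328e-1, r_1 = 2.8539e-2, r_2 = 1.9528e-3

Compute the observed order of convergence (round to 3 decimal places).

1.487

p ≈ ln(r_2/r_1) / ln(r_1/r_0)
  = ln(1.9528e-3/2.8539e-2) / ln(2.8539e-2/1.7328e-1)
  = ln(0.0684257) / ln(0.164699)
  = -2.682007 / -1.803636 ≈ 1.487000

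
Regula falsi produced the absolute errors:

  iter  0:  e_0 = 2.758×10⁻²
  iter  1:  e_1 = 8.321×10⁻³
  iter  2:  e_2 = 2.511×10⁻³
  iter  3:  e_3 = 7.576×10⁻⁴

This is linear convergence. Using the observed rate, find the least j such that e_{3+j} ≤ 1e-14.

21

Rate ρ ≈ e_3/e_2 = 7.576×10⁻⁴/2.511×10⁻³ = 0.3017.
After j more steps, e_{3+j} ≈ 7.576×10⁻⁴·ρ^j; need ρ^j ≤ 1e-14/7.576×10⁻⁴ = 1.31996e-11.
j ≥ ln(1.31996e-11)/ln(0.3017) = -25.0508/-1.19832 = 20.905.
So 21 more iterations are needed.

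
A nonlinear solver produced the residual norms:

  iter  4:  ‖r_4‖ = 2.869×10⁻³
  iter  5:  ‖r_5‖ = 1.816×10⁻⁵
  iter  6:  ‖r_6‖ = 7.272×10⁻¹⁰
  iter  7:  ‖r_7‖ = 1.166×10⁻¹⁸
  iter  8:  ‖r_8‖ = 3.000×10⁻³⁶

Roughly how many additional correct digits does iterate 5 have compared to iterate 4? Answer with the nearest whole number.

2

Digits gained ≈ log₁₀(‖r_4‖/‖r_5‖) = log₁₀(2.869×10⁻³/1.816×10⁻⁵) = log₁₀(157.985) ≈ 2.199.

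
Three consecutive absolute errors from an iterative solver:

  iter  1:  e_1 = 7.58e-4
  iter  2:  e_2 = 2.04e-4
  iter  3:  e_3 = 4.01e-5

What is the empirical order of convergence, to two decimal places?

p ≈ ln(e_3/e_2) / ln(e_2/e_1)
  = ln(4.01e-5/2.04e-4) / ln(2.04e-4/7.58e-4)
  = ln(0.196569) / ln(0.269129)
  = -1.62674 / -1.31256 ≈ 1.23936

1.24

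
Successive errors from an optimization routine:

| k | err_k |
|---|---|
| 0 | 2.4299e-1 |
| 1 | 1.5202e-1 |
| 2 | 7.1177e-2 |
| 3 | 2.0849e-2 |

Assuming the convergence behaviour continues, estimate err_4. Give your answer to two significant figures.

First estimate the order: p ≈ ln(err_3/err_2) / ln(err_2/err_1) = ln(2.0849e-2/7.1177e-2)/ln(7.1177e-2/1.5202e-1) = ln(0.292918)/ln(0.468208) ≈ 1.6181.
Then err_4 ≈ err_3·(err_3/err_2)^p = 2.0849e-2·(0.292918)^1.6181 = 2.0849e-2·0.137133 ≈ 0.002859.

2.9e-3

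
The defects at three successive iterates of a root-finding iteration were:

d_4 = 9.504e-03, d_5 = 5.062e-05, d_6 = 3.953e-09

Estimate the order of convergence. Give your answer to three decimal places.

1.807

p ≈ ln(d_6/d_5) / ln(d_5/d_4)
  = ln(3.953e-09/5.062e-05) / ln(5.062e-05/9.504e-03)
  = ln(7.80917e-05) / ln(0.00532618)
  = -9.457627 / -5.235121 ≈ 1.806573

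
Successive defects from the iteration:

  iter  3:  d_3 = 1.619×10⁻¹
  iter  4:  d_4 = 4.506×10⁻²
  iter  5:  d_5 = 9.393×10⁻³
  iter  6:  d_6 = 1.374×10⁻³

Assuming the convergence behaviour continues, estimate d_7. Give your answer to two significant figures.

First estimate the order: p ≈ ln(d_6/d_5) / ln(d_5/d_4) = ln(1.374×10⁻³/9.393×10⁻³)/ln(9.393×10⁻³/4.506×10⁻²) = ln(0.146279)/ln(0.208455) ≈ 1.2259.
Then d_7 ≈ d_6·(d_6/d_5)^p = 1.374×10⁻³·(0.146279)^1.2259 = 1.374×10⁻³·0.0947538 ≈ 0.0001302.

1.3e-4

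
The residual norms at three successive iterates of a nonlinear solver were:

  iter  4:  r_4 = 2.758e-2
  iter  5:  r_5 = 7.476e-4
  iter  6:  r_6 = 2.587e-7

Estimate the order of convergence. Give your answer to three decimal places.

p ≈ ln(r_6/r_5) / ln(r_5/r_4)
  = ln(2.587e-7/7.476e-4) / ln(7.476e-4/2.758e-2)
  = ln(0.000346041) / ln(0.0271066)
  = -7.968953 / -3.607978 ≈ 2.208703

2.209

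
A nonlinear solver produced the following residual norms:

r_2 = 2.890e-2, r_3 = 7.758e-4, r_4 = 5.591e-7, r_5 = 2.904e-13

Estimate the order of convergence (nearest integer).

Consecutive ratios: r_5/r_4 = 2.904e-13/5.591e-7 = 5.19406e-07, r_4/r_3 = 5.591e-7/7.758e-4 = 0.000720675.
p ≈ ln(5.19406e-07)/ln(0.000720675) = -14.4706/-7.2353 ≈ 2.00.
So the convergence is quadratic (order 2).

2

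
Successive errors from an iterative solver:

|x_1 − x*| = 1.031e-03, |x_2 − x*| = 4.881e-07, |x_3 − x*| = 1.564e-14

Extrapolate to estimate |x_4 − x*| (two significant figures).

First estimate the order: p ≈ ln(|x_3 − x*|/|x_2 − x*|) / ln(|x_2 − x*|/|x_1 − x*|) = ln(1.564e-14/4.881e-07)/ln(4.881e-07/1.031e-03) = ln(3.20426e-08)/ln(0.000473424) ≈ 2.2541.
Then |x_4 − x*| ≈ |x_3 − x*|·(|x_3 − x*|/|x_2 − x*|)^p = 1.564e-14·(3.20426e-08)^2.2541 = 1.564e-14·1.27986e-17 ≈ 2.002e-31.

2.0e-31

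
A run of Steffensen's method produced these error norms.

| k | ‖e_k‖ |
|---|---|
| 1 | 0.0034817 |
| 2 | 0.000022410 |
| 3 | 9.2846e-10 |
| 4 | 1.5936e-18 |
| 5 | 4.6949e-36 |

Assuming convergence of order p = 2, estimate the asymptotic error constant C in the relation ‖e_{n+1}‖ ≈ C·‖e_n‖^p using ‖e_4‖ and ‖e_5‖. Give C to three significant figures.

1.85

C ≈ ‖e_5‖ / ‖e_4‖^2
  = 4.6949e-36 / (1.5936e-18)^2
  = 4.6949e-36 / 2.53956e-36 ≈ 1.8487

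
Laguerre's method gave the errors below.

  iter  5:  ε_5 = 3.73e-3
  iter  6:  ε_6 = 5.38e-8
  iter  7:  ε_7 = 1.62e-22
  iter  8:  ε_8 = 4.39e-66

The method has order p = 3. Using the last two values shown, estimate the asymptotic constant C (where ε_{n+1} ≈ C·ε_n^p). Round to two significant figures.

1.0

C ≈ ε_8 / ε_7^3
  = 4.39e-66 / (1.62e-22)^3
  = 4.39e-66 / 4.25153e-66 ≈ 1.0326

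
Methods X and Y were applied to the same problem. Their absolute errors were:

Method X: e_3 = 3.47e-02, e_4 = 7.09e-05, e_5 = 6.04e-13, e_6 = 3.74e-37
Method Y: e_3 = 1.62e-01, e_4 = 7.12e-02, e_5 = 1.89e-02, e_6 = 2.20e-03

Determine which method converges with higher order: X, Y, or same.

X

Method X: p ≈ ln(3.74e-37/6.04e-13)/ln(6.04e-13/7.09e-05) ≈ 3.00.
Method Y: p ≈ ln(2.20e-03/1.89e-02)/ln(1.89e-02/7.12e-02) ≈ 1.62.
Method X has the higher order (≈3.0 vs ≈1.6).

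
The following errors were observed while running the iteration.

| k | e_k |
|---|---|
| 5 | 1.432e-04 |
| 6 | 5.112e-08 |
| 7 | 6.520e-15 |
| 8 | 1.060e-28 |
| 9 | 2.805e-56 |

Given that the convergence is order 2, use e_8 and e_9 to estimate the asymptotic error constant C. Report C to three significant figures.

C ≈ e_9 / e_8^2
  = 2.805e-56 / (1.060e-28)^2
  = 2.805e-56 / 1.1236e-56 ≈ 2.4964

2.50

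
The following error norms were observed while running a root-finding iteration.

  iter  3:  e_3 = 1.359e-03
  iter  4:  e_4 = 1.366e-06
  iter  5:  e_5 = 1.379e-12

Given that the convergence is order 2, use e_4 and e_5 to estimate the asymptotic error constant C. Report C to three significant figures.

C ≈ e_5 / e_4^2
  = 1.379e-12 / (1.366e-06)^2
  = 1.379e-12 / 1.86596e-12 ≈ 0.73903

0.739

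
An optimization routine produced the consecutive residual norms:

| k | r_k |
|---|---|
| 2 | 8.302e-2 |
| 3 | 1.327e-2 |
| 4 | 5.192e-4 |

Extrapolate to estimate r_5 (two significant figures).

First estimate the order: p ≈ ln(r_4/r_3) / ln(r_3/r_2) = ln(5.192e-4/1.327e-2)/ln(1.327e-2/8.302e-2) = ln(0.0391258)/ln(0.159841) ≈ 1.7676.
Then r_5 ≈ r_4·(r_4/r_3)^p = 5.192e-4·(0.0391258)^1.7676 = 5.192e-4·0.00325116 ≈ 1.688e-06.

1.7e-6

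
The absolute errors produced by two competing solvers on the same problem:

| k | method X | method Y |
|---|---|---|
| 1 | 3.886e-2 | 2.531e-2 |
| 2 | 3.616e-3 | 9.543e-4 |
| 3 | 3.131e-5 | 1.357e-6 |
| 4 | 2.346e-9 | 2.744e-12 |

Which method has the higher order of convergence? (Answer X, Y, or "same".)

same

Method X: p ≈ ln(2.346e-9/3.131e-5)/ln(3.131e-5/3.616e-3) ≈ 2.00.
Method Y: p ≈ ln(2.744e-12/1.357e-6)/ln(1.357e-6/9.543e-4) ≈ 2.00.
Both orders ≈ 2.0 — effectively the same.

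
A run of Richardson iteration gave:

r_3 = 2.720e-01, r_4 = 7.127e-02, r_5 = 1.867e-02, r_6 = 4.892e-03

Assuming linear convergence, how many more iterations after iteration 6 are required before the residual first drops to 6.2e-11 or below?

Rate ρ ≈ r_6/r_5 = 4.892e-03/1.867e-02 = 0.2620.
After j more steps, r_{6+j} ≈ 4.892e-03·ρ^j; need ρ^j ≤ 6.2e-11/4.892e-03 = 1.26738e-08.
j ≥ ln(1.26738e-08)/ln(0.2620) = -18.1837/-1.33941 = 13.576.
So 14 more iterations are needed.

14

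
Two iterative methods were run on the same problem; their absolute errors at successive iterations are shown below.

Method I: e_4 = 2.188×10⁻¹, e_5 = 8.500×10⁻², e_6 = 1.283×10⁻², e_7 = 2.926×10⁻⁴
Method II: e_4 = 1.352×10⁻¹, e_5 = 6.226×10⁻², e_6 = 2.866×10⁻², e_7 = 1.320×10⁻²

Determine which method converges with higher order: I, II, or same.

I

Method I: p ≈ ln(2.926×10⁻⁴/1.283×10⁻²)/ln(1.283×10⁻²/8.500×10⁻²) ≈ 2.00.
Method II: p ≈ ln(1.320×10⁻²/2.866×10⁻²)/ln(2.866×10⁻²/6.226×10⁻²) ≈ 1.00.
Method I has the higher order (≈2.0 vs ≈1.0).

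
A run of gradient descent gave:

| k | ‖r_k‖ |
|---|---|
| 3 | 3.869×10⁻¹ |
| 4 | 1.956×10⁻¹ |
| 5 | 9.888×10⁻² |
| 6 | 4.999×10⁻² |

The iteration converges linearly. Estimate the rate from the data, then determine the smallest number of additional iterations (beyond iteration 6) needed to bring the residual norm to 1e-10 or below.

30

Rate ρ ≈ ‖r_6‖/‖r_5‖ = 4.999×10⁻²/9.888×10⁻² = 0.5056.
After j more steps, ‖r_{6+j}‖ ≈ 4.999×10⁻²·ρ^j; need ρ^j ≤ 1e-10/4.999×10⁻² = 2.0004e-09.
j ≥ ln(2.0004e-09)/ln(0.5056) = -20.0299/-0.68201 = 29.369.
So 30 more iterations are needed.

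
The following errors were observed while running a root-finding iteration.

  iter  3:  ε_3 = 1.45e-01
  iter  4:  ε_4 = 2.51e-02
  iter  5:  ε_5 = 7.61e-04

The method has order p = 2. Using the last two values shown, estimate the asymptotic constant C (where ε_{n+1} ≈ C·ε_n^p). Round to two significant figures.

1.2

C ≈ ε_5 / ε_4^2
  = 7.61e-04 / (2.51e-02)^2
  = 7.61e-04 / 0.00063001 ≈ 1.2079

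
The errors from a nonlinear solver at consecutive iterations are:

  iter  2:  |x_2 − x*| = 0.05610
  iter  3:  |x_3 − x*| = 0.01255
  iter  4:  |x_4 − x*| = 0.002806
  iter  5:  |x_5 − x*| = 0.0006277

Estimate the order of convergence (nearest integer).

1

Consecutive ratios: |x_5 − x*|/|x_4 − x*| = 0.0006277/0.002806 = 0.223699, |x_4 − x*|/|x_3 − x*| = 0.002806/0.01255 = 0.223586.
p ≈ ln(0.223699)/ln(0.223586) = -1.4975/-1.4980 ≈ 1.00.
So the convergence is linear (order 1).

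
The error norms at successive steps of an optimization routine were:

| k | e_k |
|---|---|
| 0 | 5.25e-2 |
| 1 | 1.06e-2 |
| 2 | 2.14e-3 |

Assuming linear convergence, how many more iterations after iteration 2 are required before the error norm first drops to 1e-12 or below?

Rate ρ ≈ e_2/e_1 = 2.14e-3/1.06e-2 = 0.2019.
After j more steps, e_{2+j} ≈ 2.14e-3·ρ^j; need ρ^j ≤ 1e-12/2.14e-3 = 4.6729e-10.
j ≥ ln(4.6729e-10)/ln(0.2019) = -21.4841/-1.59998 = 13.428.
So 14 more iterations are needed.

14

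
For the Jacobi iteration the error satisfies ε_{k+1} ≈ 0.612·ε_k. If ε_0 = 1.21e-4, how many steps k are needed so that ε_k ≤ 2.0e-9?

23

After k steps, ε_k ≈ 1.21e-4·0.612^k.
Need 0.612^k ≤ 2.0e-9/1.21e-4 = 1.65289e-05.
k ≥ ln(1.65289e-05)/ln(0.612) = -11.0104/-0.49102 = 22.424.
Smallest integer k = 23.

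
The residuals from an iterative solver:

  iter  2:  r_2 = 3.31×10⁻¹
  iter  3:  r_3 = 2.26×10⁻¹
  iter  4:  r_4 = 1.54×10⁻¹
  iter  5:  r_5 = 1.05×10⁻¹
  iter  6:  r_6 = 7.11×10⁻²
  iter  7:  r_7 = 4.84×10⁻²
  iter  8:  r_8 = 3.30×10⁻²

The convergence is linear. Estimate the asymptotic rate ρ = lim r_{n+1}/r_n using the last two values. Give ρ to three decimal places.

0.682

ρ ≈ r_8/r_7 = 3.30×10⁻²/4.84×10⁻² = 0.68182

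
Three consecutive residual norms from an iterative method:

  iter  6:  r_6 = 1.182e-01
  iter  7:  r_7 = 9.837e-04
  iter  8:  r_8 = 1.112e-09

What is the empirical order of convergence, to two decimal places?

2.86

p ≈ ln(r_8/r_7) / ln(r_7/r_6)
  = ln(1.112e-09/9.837e-04) / ln(9.837e-04/1.182e-01)
  = ln(1.13043e-06) / ln(0.00832234)
  = -13.69291 / -4.78881 ≈ 2.85936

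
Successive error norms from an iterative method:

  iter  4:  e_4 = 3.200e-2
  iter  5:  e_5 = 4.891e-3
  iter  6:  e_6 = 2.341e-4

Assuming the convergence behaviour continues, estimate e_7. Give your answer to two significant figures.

First estimate the order: p ≈ ln(e_6/e_5) / ln(e_5/e_4) = ln(2.341e-4/4.891e-3)/ln(4.891e-3/3.200e-2) = ln(0.0478634)/ln(0.152844) ≈ 1.6181.
Then e_7 ≈ e_6·(e_6/e_5)^p = 2.341e-4·(0.0478634)^1.6181 = 2.341e-4·0.00731331 ≈ 1.712e-06.

1.7e-6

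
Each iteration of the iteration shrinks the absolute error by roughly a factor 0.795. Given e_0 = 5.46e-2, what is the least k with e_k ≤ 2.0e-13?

After k steps, e_k ≈ 5.46e-2·0.795^k.
Need 0.795^k ≤ 2.0e-13/5.46e-2 = 3.663e-12.
k ≥ ln(3.663e-12)/ln(0.795) = -26.3327/-0.22941 = 114.784.
Smallest integer k = 115.

115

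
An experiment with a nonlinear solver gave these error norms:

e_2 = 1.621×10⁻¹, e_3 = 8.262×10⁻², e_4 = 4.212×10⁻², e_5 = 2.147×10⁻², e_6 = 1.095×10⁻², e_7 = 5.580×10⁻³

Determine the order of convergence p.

Consecutive ratios: e_7/e_6 = 5.580×10⁻³/1.095×10⁻² = 0.509589, e_6/e_5 = 1.095×10⁻²/2.147×10⁻² = 0.510014.
p ≈ ln(0.509589)/ln(0.510014) = -0.6742/-0.6733 ≈ 1.00.
So the convergence is linear (order 1).

1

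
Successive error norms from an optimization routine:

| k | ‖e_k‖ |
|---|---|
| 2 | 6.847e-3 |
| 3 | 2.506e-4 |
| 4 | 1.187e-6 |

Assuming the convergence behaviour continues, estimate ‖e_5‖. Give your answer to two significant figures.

First estimate the order: p ≈ ln(‖e_4‖/‖e_3‖) / ln(‖e_3‖/‖e_2‖) = ln(1.187e-6/2.506e-4)/ln(2.506e-4/6.847e-3) = ln(0.00473663)/ln(0.0366) ≈ 1.6182.
Then ‖e_5‖ ≈ ‖e_4‖·(‖e_4‖/‖e_3‖)^p = 1.187e-6·(0.00473663)^1.6182 = 1.187e-6·0.000173159 ≈ 2.055e-10.

2.1e-10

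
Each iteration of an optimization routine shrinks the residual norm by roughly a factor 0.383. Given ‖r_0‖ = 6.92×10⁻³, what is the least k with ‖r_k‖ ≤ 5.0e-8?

13

After k steps, ‖r_k‖ ≈ 6.92×10⁻³·0.383^k.
Need 0.383^k ≤ 5.0e-8/6.92×10⁻³ = 7.22543e-06.
k ≥ ln(7.22543e-06)/ln(0.383) = -11.8379/-0.95972 = 12.335.
Smallest integer k = 13.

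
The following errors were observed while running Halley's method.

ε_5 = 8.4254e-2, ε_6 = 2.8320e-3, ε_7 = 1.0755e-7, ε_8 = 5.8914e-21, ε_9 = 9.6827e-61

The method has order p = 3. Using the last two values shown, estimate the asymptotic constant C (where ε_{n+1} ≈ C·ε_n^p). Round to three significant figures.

4.74

C ≈ ε_9 / ε_8^3
  = 9.6827e-61 / (5.8914e-21)^3
  = 9.6827e-61 / 2.04482e-61 ≈ 4.7352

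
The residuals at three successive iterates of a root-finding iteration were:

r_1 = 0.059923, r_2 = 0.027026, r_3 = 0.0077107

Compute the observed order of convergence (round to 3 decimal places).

1.575

p ≈ ln(r_3/r_2) / ln(r_2/r_1)
  = ln(0.0077107/0.027026) / ln(0.027026/0.059923)
  = ln(0.285307) / ln(0.451012)
  = -1.254189 / -0.796261 ≈ 1.575098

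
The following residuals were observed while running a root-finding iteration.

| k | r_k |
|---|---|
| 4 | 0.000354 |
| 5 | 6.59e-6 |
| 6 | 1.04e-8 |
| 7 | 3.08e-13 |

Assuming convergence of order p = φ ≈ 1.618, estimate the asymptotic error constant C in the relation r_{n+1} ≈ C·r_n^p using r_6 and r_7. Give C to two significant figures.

2.5

C ≈ r_7 / r_6^1.618
  = 3.08e-13 / (1.04e-8)^1.618
  = 3.08e-13 / 1.21216e-13 ≈ 2.5409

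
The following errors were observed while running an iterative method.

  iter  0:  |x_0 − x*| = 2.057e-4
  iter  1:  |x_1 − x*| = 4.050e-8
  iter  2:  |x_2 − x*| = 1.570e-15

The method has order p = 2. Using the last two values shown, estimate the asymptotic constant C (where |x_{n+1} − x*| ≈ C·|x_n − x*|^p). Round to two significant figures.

0.96

C ≈ |x_2 − x*| / |x_1 − x*|^2
  = 1.570e-15 / (4.050e-8)^2
  = 1.570e-15 / 1.64025e-15 ≈ 0.95717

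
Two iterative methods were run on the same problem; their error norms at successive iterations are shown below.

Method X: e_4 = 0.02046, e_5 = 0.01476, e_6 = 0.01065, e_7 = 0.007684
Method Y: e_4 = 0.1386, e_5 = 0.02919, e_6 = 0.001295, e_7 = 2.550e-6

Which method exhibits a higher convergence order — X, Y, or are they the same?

Method X: p ≈ ln(0.007684/0.01065)/ln(0.01065/0.01476) ≈ 1.00.
Method Y: p ≈ ln(2.550e-6/0.001295)/ln(0.001295/0.02919) ≈ 2.00.
Method Y has the higher order (≈2.0 vs ≈1.0).

Y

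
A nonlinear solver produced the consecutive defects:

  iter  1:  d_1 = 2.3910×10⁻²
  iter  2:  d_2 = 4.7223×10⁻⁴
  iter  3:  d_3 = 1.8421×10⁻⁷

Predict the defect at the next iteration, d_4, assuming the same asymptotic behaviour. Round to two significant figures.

First estimate the order: p ≈ ln(d_3/d_2) / ln(d_2/d_1) = ln(1.8421×10⁻⁷/4.7223×10⁻⁴)/ln(4.7223×10⁻⁴/2.3910×10⁻²) = ln(0.000390085)/ln(0.0197503) ≈ 2.0000.
Then d_4 ≈ d_3·(d_3/d_2)^p = 1.8421×10⁻⁷·(0.000390085)^2.0000 = 1.8421×10⁻⁷·1.52166e-07 ≈ 2.803e-14.

2.8e-14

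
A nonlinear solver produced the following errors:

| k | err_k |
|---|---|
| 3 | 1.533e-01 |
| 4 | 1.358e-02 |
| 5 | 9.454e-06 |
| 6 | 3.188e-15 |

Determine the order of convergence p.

3

Consecutive ratios: err_6/err_5 = 3.188e-15/9.454e-06 = 3.37212e-10, err_5/err_4 = 9.454e-06/1.358e-02 = 0.000696171.
p ≈ ln(3.37212e-10)/ln(0.000696171) = -21.8103/-7.2699 ≈ 3.00.
So the convergence is cubic (order 3).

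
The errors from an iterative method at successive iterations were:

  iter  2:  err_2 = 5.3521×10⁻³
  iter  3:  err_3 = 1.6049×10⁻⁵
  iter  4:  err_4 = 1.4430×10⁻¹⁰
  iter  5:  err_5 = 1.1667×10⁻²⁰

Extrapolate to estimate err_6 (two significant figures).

First estimate the order: p ≈ ln(err_5/err_4) / ln(err_4/err_3) = ln(1.1667×10⁻²⁰/1.4430×10⁻¹⁰)/ln(1.4430×10⁻¹⁰/1.6049×10⁻⁵) = ln(8.08524e-11)/ln(8.99121e-06) ≈ 2.0000.
Then err_6 ≈ err_5·(err_5/err_4)^p = 1.1667×10⁻²⁰·(8.08524e-11)^2.0000 = 1.1667×10⁻²⁰·6.53711e-21 ≈ 7.627e-41.

7.6e-41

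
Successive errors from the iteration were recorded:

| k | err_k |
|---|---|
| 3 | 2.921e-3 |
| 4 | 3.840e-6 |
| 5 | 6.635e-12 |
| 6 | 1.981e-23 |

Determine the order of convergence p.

Consecutive ratios: err_6/err_5 = 1.981e-23/6.635e-12 = 2.98568e-12, err_5/err_4 = 6.635e-12/3.840e-6 = 1.72786e-06.
p ≈ ln(2.98568e-12)/ln(1.72786e-06) = -26.5372/-13.2686 ≈ 2.00.
So the convergence is quadratic (order 2).

2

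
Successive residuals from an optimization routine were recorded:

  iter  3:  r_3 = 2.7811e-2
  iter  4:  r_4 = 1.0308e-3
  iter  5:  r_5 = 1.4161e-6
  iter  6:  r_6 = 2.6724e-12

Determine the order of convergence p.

2

Consecutive ratios: r_6/r_5 = 2.6724e-12/1.4161e-6 = 1.88715e-06, r_5/r_4 = 1.4161e-6/1.0308e-3 = 0.00137379.
p ≈ ln(1.88715e-06)/ln(0.00137379) = -13.1804/-6.5902 ≈ 2.00.
So the convergence is quadratic (order 2).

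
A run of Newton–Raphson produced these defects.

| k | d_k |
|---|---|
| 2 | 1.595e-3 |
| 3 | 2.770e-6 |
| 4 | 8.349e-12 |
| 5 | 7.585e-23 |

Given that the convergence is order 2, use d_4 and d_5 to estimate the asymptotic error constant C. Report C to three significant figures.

C ≈ d_5 / d_4^2
  = 7.585e-23 / (8.349e-12)^2
  = 7.585e-23 / 6.97058e-23 ≈ 1.0881

1.09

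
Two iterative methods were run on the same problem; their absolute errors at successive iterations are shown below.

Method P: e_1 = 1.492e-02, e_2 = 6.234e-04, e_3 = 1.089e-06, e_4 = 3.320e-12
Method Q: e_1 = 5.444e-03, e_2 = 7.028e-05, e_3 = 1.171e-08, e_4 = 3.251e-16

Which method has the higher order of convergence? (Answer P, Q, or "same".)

same

Method P: p ≈ ln(3.320e-12/1.089e-06)/ln(1.089e-06/6.234e-04) ≈ 2.00.
Method Q: p ≈ ln(3.251e-16/1.171e-08)/ln(1.171e-08/7.028e-05) ≈ 2.00.
Both orders ≈ 2.0 — effectively the same.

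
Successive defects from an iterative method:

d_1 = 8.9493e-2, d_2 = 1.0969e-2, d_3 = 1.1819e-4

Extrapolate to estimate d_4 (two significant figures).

6.7e-9

First estimate the order: p ≈ ln(d_3/d_2) / ln(d_2/d_1) = ln(1.1819e-4/1.0969e-2)/ln(1.0969e-2/8.9493e-2) = ln(0.0107749)/ln(0.122568) ≈ 2.1583.
Then d_4 ≈ d_3·(d_3/d_2)^p = 1.1819e-4·(0.0107749)^2.1583 = 1.1819e-4·5.66706e-05 ≈ 6.698e-09.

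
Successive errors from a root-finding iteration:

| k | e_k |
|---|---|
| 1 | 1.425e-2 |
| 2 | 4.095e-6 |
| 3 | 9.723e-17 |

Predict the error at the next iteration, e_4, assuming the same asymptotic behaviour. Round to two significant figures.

First estimate the order: p ≈ ln(e_3/e_2) / ln(e_2/e_1) = ln(9.723e-17/4.095e-6)/ln(4.095e-6/1.425e-2) = ln(2.37436e-11)/ln(0.000287368) ≈ 2.9999.
Then e_4 ≈ e_3·(e_3/e_2)^p = 9.723e-17·(2.37436e-11)^2.9999 = 9.723e-17·1.34184e-32 ≈ 1.305e-48.

1.3e-48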